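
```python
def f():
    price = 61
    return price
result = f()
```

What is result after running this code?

Step 1: f() defines price = 61 in its local scope.
Step 2: return price finds the local variable price = 61.
Step 3: result = 61

The answer is 61.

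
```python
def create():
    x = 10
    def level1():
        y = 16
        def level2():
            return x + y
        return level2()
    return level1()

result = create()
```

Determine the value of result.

Step 1: x = 10 in create. y = 16 in level1.
Step 2: level2() reads x = 10 and y = 16 from enclosing scopes.
Step 3: result = 10 + 16 = 26

The answer is 26.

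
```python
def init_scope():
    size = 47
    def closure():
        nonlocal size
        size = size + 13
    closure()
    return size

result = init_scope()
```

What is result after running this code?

Step 1: init_scope() sets size = 47.
Step 2: closure() uses nonlocal to modify size in init_scope's scope: size = 47 + 13 = 60.
Step 3: init_scope() returns the modified size = 60

The answer is 60.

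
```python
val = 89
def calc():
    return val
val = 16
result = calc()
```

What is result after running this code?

Step 1: val is first set to 89, then reassigned to 16.
Step 2: calc() is called after the reassignment, so it looks up the current global val = 16.
Step 3: result = 16

The answer is 16.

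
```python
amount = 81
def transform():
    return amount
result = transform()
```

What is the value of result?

Step 1: amount = 81 is defined in the global scope.
Step 2: transform() looks up amount. No local amount exists, so Python checks the global scope via LEGB rule and finds amount = 81.
Step 3: result = 81

The answer is 81.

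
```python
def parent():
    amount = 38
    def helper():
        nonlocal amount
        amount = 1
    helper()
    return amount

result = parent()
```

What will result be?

Step 1: parent() sets amount = 38.
Step 2: helper() uses nonlocal to reassign amount = 1.
Step 3: result = 1

The answer is 1.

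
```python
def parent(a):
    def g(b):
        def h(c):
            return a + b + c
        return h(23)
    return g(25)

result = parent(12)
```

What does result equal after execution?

Step 1: a = 12, b = 25, c = 23 across three nested scopes.
Step 2: h() accesses all three via LEGB rule.
Step 3: result = 12 + 25 + 23 = 60

The answer is 60.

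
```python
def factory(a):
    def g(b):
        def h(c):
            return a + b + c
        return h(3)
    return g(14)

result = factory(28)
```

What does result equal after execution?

Step 1: a = 28, b = 14, c = 3 across three nested scopes.
Step 2: h() accesses all three via LEGB rule.
Step 3: result = 28 + 14 + 3 = 45

The answer is 45.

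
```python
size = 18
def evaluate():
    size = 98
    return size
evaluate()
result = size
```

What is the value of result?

Step 1: Global size = 18.
Step 2: evaluate() creates local size = 98 (shadow, not modification).
Step 3: After evaluate() returns, global size is unchanged. result = 18

The answer is 18.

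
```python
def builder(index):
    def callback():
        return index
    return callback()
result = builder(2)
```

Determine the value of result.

Step 1: builder(2) binds parameter index = 2.
Step 2: callback() looks up index in enclosing scope and finds the parameter index = 2.
Step 3: result = 2

The answer is 2.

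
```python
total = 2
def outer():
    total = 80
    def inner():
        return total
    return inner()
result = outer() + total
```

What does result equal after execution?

Step 1: Global total = 2. outer() shadows with total = 80.
Step 2: inner() returns enclosing total = 80. outer() = 80.
Step 3: result = 80 + global total (2) = 82

The answer is 82.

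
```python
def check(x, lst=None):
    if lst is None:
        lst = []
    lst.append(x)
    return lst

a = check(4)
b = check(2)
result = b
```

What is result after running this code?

Step 1: None default with guard creates a NEW list each call.
Step 2: a = [4] (fresh list). b = [2] (another fresh list).
Step 3: result = [2] (this is the fix for mutable default)

The answer is [2].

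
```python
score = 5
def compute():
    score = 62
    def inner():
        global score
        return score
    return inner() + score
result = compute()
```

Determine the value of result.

Step 1: Global score = 5. compute() shadows with local score = 62.
Step 2: inner() uses global keyword, so inner() returns global score = 5.
Step 3: compute() returns 5 + 62 = 67

The answer is 67.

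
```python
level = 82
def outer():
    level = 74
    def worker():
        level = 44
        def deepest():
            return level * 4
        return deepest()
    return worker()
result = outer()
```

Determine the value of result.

Step 1: deepest() looks up level through LEGB: not local, finds level = 44 in enclosing worker().
Step 2: Returns 44 * 4 = 176.
Step 3: result = 176

The answer is 176.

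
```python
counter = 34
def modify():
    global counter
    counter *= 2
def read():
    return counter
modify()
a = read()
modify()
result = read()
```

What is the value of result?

Step 1: counter = 34.
Step 2: First modify(): counter = 34 * 2 = 68.
Step 3: Second modify(): counter = 68 * 2 = 136.
Step 4: read() returns 136

The answer is 136.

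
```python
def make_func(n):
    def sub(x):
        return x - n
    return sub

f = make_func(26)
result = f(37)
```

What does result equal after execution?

Step 1: make_func(26) creates a closure capturing n = 26.
Step 2: f(37) computes 37 - 26 = 11.
Step 3: result = 11

The answer is 11.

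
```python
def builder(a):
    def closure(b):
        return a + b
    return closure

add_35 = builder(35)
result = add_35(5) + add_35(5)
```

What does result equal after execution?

Step 1: add_35 captures a = 35.
Step 2: add_35(5) = 35 + 5 = 40, called twice.
Step 3: result = 40 + 40 = 80

The answer is 80.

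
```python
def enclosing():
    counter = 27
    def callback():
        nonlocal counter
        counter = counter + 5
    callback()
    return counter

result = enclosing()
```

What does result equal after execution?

Step 1: enclosing() sets counter = 27.
Step 2: callback() uses nonlocal to modify counter in enclosing's scope: counter = 27 + 5 = 32.
Step 3: enclosing() returns the modified counter = 32

The answer is 32.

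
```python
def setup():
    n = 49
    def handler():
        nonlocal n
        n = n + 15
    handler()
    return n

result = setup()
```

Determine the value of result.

Step 1: setup() sets n = 49.
Step 2: handler() uses nonlocal to modify n in setup's scope: n = 49 + 15 = 64.
Step 3: setup() returns the modified n = 64

The answer is 64.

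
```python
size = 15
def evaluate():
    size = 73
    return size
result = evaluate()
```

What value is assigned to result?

Step 1: Global size = 15.
Step 2: evaluate() creates local size = 73, shadowing the global.
Step 3: Returns local size = 73. result = 73

The answer is 73.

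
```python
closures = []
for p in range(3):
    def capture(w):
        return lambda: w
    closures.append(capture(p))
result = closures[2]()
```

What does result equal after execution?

Step 1: capture(p) creates a new scope capturing w = p at call time.
Step 2: closures[2] = capture(2), so its lambda captures w = 2.
Step 3: result = 2 (closure factory fixes late binding)

The answer is 2.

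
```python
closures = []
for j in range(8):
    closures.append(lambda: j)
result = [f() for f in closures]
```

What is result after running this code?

Step 1: All 8 lambdas share the same variable j.
Step 2: After the loop, j = 7.
Step 3: Each call returns 7. result = [7, 7, 7, 7, 7, 7, 7, 7]

The answer is [7, 7, 7, 7, 7, 7, 7, 7].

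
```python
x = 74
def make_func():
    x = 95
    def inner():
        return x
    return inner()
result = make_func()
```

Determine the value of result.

Step 1: x = 74 globally, but make_func() defines x = 95 locally.
Step 2: inner() looks up x. Not in local scope, so checks enclosing scope (make_func) and finds x = 95.
Step 3: result = 95

The answer is 95.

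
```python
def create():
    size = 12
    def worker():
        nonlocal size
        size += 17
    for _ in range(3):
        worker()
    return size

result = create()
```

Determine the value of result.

Step 1: size = 12.
Step 2: worker() is called 3 times in a loop, each adding 17 via nonlocal.
Step 3: size = 12 + 17 * 3 = 63

The answer is 63.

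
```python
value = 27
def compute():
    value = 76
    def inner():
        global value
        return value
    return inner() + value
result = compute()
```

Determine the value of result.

Step 1: Global value = 27. compute() shadows with local value = 76.
Step 2: inner() uses global keyword, so inner() returns global value = 27.
Step 3: compute() returns 27 + 76 = 103

The answer is 103.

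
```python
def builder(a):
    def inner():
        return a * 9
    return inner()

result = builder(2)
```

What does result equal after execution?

Step 1: builder(2) binds parameter a = 2.
Step 2: inner() accesses a = 2 from enclosing scope.
Step 3: result = 2 * 9 = 18

The answer is 18.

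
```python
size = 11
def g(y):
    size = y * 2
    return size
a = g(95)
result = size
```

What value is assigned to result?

Step 1: Global size = 11.
Step 2: g(95) creates local size = 95 * 2 = 190.
Step 3: Global size unchanged because no global keyword. result = 11

The answer is 11.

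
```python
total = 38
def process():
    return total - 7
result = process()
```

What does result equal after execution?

Step 1: total = 38 is defined globally.
Step 2: process() looks up total from global scope = 38, then computes 38 - 7 = 31.
Step 3: result = 31

The answer is 31.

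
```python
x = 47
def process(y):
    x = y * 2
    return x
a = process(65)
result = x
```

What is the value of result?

Step 1: Global x = 47.
Step 2: process(65) creates local x = 65 * 2 = 130.
Step 3: Global x unchanged because no global keyword. result = 47

The answer is 47.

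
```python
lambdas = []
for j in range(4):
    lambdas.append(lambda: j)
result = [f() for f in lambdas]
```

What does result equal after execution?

Step 1: All 4 lambdas share the same variable j.
Step 2: After the loop, j = 3.
Step 3: Each call returns 3. result = [3, 3, 3, 3]

The answer is [3, 3, 3, 3].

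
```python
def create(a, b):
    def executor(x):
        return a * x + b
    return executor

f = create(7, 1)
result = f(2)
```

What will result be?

Step 1: create(7, 1) captures a = 7, b = 1.
Step 2: f(2) computes 7 * 2 + 1 = 15.
Step 3: result = 15

The answer is 15.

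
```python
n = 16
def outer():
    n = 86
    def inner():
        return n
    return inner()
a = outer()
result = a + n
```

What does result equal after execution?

Step 1: outer() has local n = 86. inner() reads from enclosing.
Step 2: outer() returns 86. Global n = 16 unchanged.
Step 3: result = 86 + 16 = 102

The answer is 102.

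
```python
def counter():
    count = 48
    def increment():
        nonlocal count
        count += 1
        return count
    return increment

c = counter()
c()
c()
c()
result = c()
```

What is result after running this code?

Step 1: counter() creates closure with count = 48.
Step 2: Each c() call increments count via nonlocal. After 4 calls: 48 + 4 = 52.
Step 3: result = 52

The answer is 52.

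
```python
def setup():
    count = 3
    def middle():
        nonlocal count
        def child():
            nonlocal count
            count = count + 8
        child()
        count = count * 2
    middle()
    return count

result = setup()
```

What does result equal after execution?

Step 1: count = 3.
Step 2: child() adds 8: count = 3 + 8 = 11.
Step 3: middle() doubles: count = 11 * 2 = 22.
Step 4: result = 22

The answer is 22.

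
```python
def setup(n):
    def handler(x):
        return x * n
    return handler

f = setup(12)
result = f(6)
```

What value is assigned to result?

Step 1: setup(12) creates a closure capturing n = 12.
Step 2: f(6) computes 6 * 12 = 72.
Step 3: result = 72

The answer is 72.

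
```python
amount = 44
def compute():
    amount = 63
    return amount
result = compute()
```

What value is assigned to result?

Step 1: Global amount = 44.
Step 2: compute() creates local amount = 63, shadowing the global.
Step 3: Returns local amount = 63. result = 63

The answer is 63.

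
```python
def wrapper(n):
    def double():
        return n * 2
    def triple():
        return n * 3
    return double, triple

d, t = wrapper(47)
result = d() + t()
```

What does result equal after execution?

Step 1: Both closures capture the same n = 47.
Step 2: d() = 47 * 2 = 94, t() = 47 * 3 = 141.
Step 3: result = 94 + 141 = 235

The answer is 235.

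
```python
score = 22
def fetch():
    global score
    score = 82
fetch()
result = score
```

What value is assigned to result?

Step 1: score = 22 globally.
Step 2: fetch() declares global score and sets it to 82.
Step 3: After fetch(), global score = 82. result = 82

The answer is 82.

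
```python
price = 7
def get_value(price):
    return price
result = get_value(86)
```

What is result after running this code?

Step 1: Global price = 7.
Step 2: get_value(86) takes parameter price = 86, which shadows the global.
Step 3: result = 86

The answer is 86.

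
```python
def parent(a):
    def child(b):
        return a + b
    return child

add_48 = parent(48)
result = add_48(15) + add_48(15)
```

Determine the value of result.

Step 1: add_48 captures a = 48.
Step 2: add_48(15) = 48 + 15 = 63, called twice.
Step 3: result = 63 + 63 = 126

The answer is 126.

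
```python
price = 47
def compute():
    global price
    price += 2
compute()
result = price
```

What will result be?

Step 1: price = 47 globally.
Step 2: compute() modifies global price: price += 2 = 49.
Step 3: result = 49

The answer is 49.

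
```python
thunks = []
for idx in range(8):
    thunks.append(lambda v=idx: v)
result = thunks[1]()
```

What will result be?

Step 1: Default argument v=idx captures idx's value at each iteration.
Step 2: thunks[1] captured v = 1 when idx was 1.
Step 3: result = 1

The answer is 1.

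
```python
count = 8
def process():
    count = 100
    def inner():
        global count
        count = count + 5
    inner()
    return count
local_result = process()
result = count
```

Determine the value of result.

Step 1: Global count = 8. process() creates local count = 100.
Step 2: inner() declares global count and adds 5: global count = 8 + 5 = 13.
Step 3: process() returns its local count = 100 (unaffected by inner).
Step 4: result = global count = 13

The answer is 13.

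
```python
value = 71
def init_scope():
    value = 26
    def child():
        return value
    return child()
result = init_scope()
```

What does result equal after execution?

Step 1: value = 71 globally, but init_scope() defines value = 26 locally.
Step 2: child() looks up value. Not in local scope, so checks enclosing scope (init_scope) and finds value = 26.
Step 3: result = 26

The answer is 26.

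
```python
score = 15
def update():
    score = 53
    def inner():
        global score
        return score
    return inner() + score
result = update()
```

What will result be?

Step 1: Global score = 15. update() shadows with local score = 53.
Step 2: inner() uses global keyword, so inner() returns global score = 15.
Step 3: update() returns 15 + 53 = 68

The answer is 68.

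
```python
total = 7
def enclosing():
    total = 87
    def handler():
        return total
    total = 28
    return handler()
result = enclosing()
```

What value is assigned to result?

Step 1: enclosing() sets total = 87, then later total = 28.
Step 2: handler() is called after total is reassigned to 28. Closures capture variables by reference, not by value.
Step 3: result = 28

The answer is 28.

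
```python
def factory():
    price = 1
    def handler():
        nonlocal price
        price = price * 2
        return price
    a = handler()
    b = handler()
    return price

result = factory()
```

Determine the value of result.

Step 1: price starts at 1.
Step 2: First handler(): price = 1 * 2 = 2.
Step 3: Second handler(): price = 2 * 2 = 4.
Step 4: result = 4

The answer is 4.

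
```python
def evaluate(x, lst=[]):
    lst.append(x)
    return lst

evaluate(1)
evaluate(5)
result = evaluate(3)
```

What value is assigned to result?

Step 1: Mutable default argument gotcha! The list [] is created once.
Step 2: Each call appends to the SAME list: [1], [1, 5], [1, 5, 3].
Step 3: result = [1, 5, 3]

The answer is [1, 5, 3].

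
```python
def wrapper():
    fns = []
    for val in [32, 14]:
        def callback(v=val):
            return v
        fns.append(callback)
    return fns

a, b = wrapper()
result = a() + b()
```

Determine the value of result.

Step 1: Default argument v=val captures val at each iteration.
Step 2: a() returns 32 (captured at first iteration), b() returns 14 (captured at second).
Step 3: result = 32 + 14 = 46

The answer is 46.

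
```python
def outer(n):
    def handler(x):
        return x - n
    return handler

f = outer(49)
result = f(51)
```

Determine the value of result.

Step 1: outer(49) creates a closure capturing n = 49.
Step 2: f(51) computes 51 - 49 = 2.
Step 3: result = 2

The answer is 2.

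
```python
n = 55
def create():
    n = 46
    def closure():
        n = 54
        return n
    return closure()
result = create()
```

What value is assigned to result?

Step 1: Three scopes define n: global (55), create (46), closure (54).
Step 2: closure() has its own local n = 54, which shadows both enclosing and global.
Step 3: result = 54 (local wins in LEGB)

The answer is 54.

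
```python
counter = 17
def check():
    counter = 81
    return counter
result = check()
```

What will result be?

Step 1: Global counter = 17.
Step 2: check() creates local counter = 81, shadowing the global.
Step 3: Returns local counter = 81. result = 81

The answer is 81.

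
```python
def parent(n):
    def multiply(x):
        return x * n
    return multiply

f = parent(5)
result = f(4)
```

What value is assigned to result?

Step 1: parent(5) returns multiply closure with n = 5.
Step 2: f(4) computes 4 * 5 = 20.
Step 3: result = 20

The answer is 20.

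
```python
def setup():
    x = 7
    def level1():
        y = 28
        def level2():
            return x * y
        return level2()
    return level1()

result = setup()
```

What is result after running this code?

Step 1: x = 7 in setup. y = 28 in level1.
Step 2: level2() reads x = 7 and y = 28 from enclosing scopes.
Step 3: result = 7 * 28 = 196

The answer is 196.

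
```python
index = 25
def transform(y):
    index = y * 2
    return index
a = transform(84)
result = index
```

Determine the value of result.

Step 1: Global index = 25.
Step 2: transform(84) creates local index = 84 * 2 = 168.
Step 3: Global index unchanged because no global keyword. result = 25

The answer is 25.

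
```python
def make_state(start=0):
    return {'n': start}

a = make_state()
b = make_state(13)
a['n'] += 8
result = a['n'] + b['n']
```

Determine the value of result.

Step 1: make_state() returns a new dict each call (immutable default 0).
Step 2: a = {'n': 0}, b = {'n': 13}.
Step 3: a['n'] += 8 = 8. result = 8 + 13 = 21

The answer is 21.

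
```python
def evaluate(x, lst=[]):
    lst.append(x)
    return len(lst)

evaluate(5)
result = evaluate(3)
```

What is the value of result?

Step 1: Mutable default list persists between calls.
Step 2: First call: lst = [5], len = 1. Second call: lst = [5, 3], len = 2.
Step 3: result = 2

The answer is 2.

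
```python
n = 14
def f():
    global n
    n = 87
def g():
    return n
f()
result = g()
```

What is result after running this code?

Step 1: n = 14.
Step 2: f() sets global n = 87.
Step 3: g() reads global n = 87. result = 87

The answer is 87.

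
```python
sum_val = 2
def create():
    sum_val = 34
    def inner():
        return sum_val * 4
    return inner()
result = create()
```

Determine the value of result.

Step 1: create() shadows global sum_val with sum_val = 34.
Step 2: inner() finds sum_val = 34 in enclosing scope, computes 34 * 4 = 136.
Step 3: result = 136

The answer is 136.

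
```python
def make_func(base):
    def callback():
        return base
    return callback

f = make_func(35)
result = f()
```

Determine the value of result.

Step 1: make_func(35) creates closure capturing base = 35.
Step 2: f() returns the captured base = 35.
Step 3: result = 35

The answer is 35.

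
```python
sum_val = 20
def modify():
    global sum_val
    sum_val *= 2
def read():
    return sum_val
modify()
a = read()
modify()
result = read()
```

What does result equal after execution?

Step 1: sum_val = 20.
Step 2: First modify(): sum_val = 20 * 2 = 40.
Step 3: Second modify(): sum_val = 40 * 2 = 80.
Step 4: read() returns 80

The answer is 80.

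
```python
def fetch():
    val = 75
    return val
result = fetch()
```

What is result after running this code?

Step 1: fetch() defines val = 75 in its local scope.
Step 2: return val finds the local variable val = 75.
Step 3: result = 75

The answer is 75.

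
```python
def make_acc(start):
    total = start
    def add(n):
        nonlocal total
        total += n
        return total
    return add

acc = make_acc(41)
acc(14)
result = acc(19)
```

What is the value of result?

Step 1: make_acc(41) creates closure with total = 41.
Step 2: First acc(14): total = 41 + 14 = 55.
Step 3: Second acc(19): total = 55 + 19 = 74. result = 74

The answer is 74.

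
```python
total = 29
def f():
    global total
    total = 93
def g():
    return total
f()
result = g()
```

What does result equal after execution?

Step 1: total = 29.
Step 2: f() sets global total = 93.
Step 3: g() reads global total = 93. result = 93

The answer is 93.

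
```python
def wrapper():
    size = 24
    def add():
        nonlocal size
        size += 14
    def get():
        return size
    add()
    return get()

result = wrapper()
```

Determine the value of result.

Step 1: size = 24. add() modifies it via nonlocal, get() reads it.
Step 2: add() makes size = 24 + 14 = 38.
Step 3: get() returns 38. result = 38

The answer is 38.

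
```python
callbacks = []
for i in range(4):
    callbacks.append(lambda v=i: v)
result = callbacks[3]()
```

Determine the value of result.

Step 1: Default argument v=i captures i's value at each iteration.
Step 2: callbacks[3] captured v = 3 when i was 3.
Step 3: result = 3

The answer is 3.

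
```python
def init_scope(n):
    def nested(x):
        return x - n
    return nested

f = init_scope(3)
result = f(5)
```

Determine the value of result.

Step 1: init_scope(3) creates a closure capturing n = 3.
Step 2: f(5) computes 5 - 3 = 2.
Step 3: result = 2

The answer is 2.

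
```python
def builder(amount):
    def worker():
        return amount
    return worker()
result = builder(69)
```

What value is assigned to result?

Step 1: builder(69) binds parameter amount = 69.
Step 2: worker() looks up amount in enclosing scope and finds the parameter amount = 69.
Step 3: result = 69

The answer is 69.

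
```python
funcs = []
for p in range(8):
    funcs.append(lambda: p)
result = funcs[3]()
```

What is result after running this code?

Step 1: The loop creates 8 lambdas, all referencing the same variable p.
Step 2: After the loop, p = 7 (final value).
Step 3: funcs[3]() looks up p at call time and finds 7. This is the late binding gotcha. result = 7

The answer is 7.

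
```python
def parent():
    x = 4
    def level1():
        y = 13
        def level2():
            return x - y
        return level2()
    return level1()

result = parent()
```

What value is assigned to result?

Step 1: x = 4 in parent. y = 13 in level1.
Step 2: level2() reads x = 4 and y = 13 from enclosing scopes.
Step 3: result = 4 - 13 = -9

The answer is -9.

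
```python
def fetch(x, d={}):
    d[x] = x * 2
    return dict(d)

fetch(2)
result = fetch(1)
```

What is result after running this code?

Step 1: Mutable default dict is shared across calls.
Step 2: First call adds 2: 4. Second call adds 1: 2.
Step 3: result = {2: 4, 1: 2}

The answer is {2: 4, 1: 2}.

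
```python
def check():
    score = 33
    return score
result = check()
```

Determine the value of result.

Step 1: check() defines score = 33 in its local scope.
Step 2: return score finds the local variable score = 33.
Step 3: result = 33

The answer is 33.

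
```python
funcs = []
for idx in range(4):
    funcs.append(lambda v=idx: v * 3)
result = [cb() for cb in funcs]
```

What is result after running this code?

Step 1: Default arg v=idx captures idx at each iteration.
Step 2: funcs[k] has v defaulting to k, returns k * 3.
Step 3: result = [0, 3, 6, 9]

The answer is [0, 3, 6, 9].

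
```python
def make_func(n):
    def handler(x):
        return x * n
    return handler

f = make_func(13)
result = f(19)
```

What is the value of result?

Step 1: make_func(13) creates a closure capturing n = 13.
Step 2: f(19) computes 19 * 13 = 247.
Step 3: result = 247

The answer is 247.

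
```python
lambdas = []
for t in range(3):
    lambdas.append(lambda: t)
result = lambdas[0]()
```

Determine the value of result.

Step 1: The loop creates 3 lambdas, all referencing the same variable t.
Step 2: After the loop, t = 2 (final value).
Step 3: lambdas[0]() looks up t at call time and finds 2. This is the late binding gotcha. result = 2

The answer is 2.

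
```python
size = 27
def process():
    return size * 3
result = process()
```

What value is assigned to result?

Step 1: size = 27 is defined globally.
Step 2: process() looks up size from global scope = 27, then computes 27 * 3 = 81.
Step 3: result = 81

The answer is 81.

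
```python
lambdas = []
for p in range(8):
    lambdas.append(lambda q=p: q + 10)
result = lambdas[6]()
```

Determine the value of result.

Step 1: Default argument q=p captures p's value at definition time.
Step 2: lambdas[6] was defined when p = 6, so q defaults to 6.
Step 3: result = 6 + 10 = 16 (default arg fixes the late binding issue)

The answer is 16.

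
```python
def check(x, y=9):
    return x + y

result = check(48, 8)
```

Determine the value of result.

Step 1: check(48, 8) overrides default y with 8.
Step 2: Returns 48 + 8 = 56.
Step 3: result = 56

The answer is 56.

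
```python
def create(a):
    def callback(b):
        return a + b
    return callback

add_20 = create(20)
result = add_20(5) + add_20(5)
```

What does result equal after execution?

Step 1: add_20 captures a = 20.
Step 2: add_20(5) = 20 + 5 = 25, called twice.
Step 3: result = 25 + 25 = 50

The answer is 50.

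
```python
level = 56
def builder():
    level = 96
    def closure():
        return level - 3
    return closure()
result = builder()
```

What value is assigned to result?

Step 1: builder() shadows global level with level = 96.
Step 2: closure() finds level = 96 in enclosing scope, computes 96 - 3 = 93.
Step 3: result = 93

The answer is 93.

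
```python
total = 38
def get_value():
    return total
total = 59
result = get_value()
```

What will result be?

Step 1: total is first set to 38, then reassigned to 59.
Step 2: get_value() is called after the reassignment, so it looks up the current global total = 59.
Step 3: result = 59

The answer is 59.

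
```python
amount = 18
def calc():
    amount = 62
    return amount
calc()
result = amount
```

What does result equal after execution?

Step 1: amount = 18 globally.
Step 2: calc() creates a LOCAL amount = 62 (no global keyword!).
Step 3: The global amount is unchanged. result = 18

The answer is 18.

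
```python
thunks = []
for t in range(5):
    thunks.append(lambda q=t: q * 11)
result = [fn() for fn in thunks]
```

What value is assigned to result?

Step 1: Default arg q=t captures t at each iteration.
Step 2: thunks[k] has q defaulting to k, returns k * 11.
Step 3: result = [0, 11, 22, 33, 44]

The answer is [0, 11, 22, 33, 44].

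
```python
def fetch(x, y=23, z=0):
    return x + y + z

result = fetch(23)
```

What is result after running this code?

Step 1: fetch(23) uses defaults y = 23, z = 0.
Step 2: Returns 23 + 23 + 0 = 46.
Step 3: result = 46

The answer is 46.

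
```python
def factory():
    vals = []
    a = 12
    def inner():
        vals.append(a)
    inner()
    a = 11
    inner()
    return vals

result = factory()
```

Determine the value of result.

Step 1: a = 12. inner() appends current a to vals.
Step 2: First inner(): appends 12. Then a = 11.
Step 3: Second inner(): appends 11 (closure sees updated a). result = [12, 11]

The answer is [12, 11].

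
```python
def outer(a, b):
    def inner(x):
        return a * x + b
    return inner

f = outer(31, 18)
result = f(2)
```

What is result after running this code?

Step 1: outer(31, 18) captures a = 31, b = 18.
Step 2: f(2) computes 31 * 2 + 18 = 80.
Step 3: result = 80

The answer is 80.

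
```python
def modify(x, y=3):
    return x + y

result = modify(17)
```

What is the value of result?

Step 1: modify(17) uses default y = 3.
Step 2: Returns 17 + 3 = 20.
Step 3: result = 20

The answer is 20.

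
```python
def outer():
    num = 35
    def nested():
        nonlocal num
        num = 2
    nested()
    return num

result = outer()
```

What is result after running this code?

Step 1: outer() sets num = 35.
Step 2: nested() uses nonlocal to reassign num = 2.
Step 3: result = 2

The answer is 2.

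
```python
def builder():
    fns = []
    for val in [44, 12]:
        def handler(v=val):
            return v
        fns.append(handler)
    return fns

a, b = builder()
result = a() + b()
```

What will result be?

Step 1: Default argument v=val captures val at each iteration.
Step 2: a() returns 44 (captured at first iteration), b() returns 12 (captured at second).
Step 3: result = 44 + 12 = 56

The answer is 56.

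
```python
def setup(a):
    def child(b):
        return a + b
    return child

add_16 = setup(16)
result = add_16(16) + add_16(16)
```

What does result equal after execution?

Step 1: add_16 captures a = 16.
Step 2: add_16(16) = 16 + 16 = 32, called twice.
Step 3: result = 32 + 32 = 64

The answer is 64.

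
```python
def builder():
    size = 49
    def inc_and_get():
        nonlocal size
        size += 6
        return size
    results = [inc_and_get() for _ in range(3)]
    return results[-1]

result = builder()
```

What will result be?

Step 1: size = 49.
Step 2: Three calls to inc_and_get(), each adding 6.
Step 3: Last value = 49 + 6 * 3 = 67

The answer is 67.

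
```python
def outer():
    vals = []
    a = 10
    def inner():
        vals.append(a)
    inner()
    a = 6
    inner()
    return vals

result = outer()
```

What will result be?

Step 1: a = 10. inner() appends current a to vals.
Step 2: First inner(): appends 10. Then a = 6.
Step 3: Second inner(): appends 6 (closure sees updated a). result = [10, 6]

The answer is [10, 6].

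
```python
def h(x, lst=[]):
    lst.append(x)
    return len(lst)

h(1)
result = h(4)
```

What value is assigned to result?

Step 1: Mutable default list persists between calls.
Step 2: First call: lst = [1], len = 1. Second call: lst = [1, 4], len = 2.
Step 3: result = 2

The answer is 2.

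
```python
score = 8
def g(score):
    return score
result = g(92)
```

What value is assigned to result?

Step 1: Global score = 8.
Step 2: g(92) takes parameter score = 92, which shadows the global.
Step 3: result = 92

The answer is 92.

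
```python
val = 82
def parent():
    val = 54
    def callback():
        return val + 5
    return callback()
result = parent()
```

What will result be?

Step 1: parent() shadows global val with val = 54.
Step 2: callback() finds val = 54 in enclosing scope, computes 54 + 5 = 59.
Step 3: result = 59

The answer is 59.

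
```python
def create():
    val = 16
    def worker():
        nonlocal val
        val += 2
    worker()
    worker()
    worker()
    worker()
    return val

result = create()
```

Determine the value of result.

Step 1: val starts at 16.
Step 2: worker() is called 4 times, each adding 2.
Step 3: val = 16 + 2 * 4 = 24

The answer is 24.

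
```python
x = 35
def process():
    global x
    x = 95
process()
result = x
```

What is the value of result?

Step 1: x = 35 globally.
Step 2: process() declares global x and sets it to 95.
Step 3: After process(), global x = 95. result = 95

The answer is 95.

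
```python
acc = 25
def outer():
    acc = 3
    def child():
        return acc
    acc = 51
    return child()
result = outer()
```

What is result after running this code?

Step 1: outer() sets acc = 3, then later acc = 51.
Step 2: child() is called after acc is reassigned to 51. Closures capture variables by reference, not by value.
Step 3: result = 51

The answer is 51.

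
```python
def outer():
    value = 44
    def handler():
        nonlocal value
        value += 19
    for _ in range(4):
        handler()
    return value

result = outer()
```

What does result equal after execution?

Step 1: value = 44.
Step 2: handler() is called 4 times in a loop, each adding 19 via nonlocal.
Step 3: value = 44 + 19 * 4 = 120

The answer is 120.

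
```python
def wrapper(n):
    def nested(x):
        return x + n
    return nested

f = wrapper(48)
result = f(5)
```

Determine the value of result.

Step 1: wrapper(48) creates a closure that captures n = 48.
Step 2: f(5) calls the closure with x = 5, returning 5 + 48 = 53.
Step 3: result = 53

The answer is 53.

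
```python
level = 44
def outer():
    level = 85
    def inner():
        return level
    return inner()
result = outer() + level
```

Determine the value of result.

Step 1: Global level = 44. outer() shadows with level = 85.
Step 2: inner() returns enclosing level = 85. outer() = 85.
Step 3: result = 85 + global level (44) = 129

The answer is 129.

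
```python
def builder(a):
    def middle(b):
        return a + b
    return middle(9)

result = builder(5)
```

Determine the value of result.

Step 1: builder(5) passes a = 5.
Step 2: middle(9) has b = 9, reads a = 5 from enclosing.
Step 3: result = 5 + 9 = 14

The answer is 14.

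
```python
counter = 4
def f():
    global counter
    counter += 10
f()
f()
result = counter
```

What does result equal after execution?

Step 1: counter = 4.
Step 2: First f(): counter = 4 + 10 = 14.
Step 3: Second f(): counter = 14 + 10 = 24. result = 24

The answer is 24.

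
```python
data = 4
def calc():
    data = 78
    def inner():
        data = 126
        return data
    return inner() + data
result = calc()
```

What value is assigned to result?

Step 1: calc() has local data = 78. inner() has local data = 126.
Step 2: inner() returns its local data = 126.
Step 3: calc() returns 126 + its own data (78) = 204

The answer is 204.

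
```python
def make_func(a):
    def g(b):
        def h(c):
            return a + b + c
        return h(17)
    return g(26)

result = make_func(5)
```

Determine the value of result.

Step 1: a = 5, b = 26, c = 17 across three nested scopes.
Step 2: h() accesses all three via LEGB rule.
Step 3: result = 5 + 26 + 17 = 48

The answer is 48.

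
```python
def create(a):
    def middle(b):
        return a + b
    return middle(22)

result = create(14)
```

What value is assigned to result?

Step 1: create(14) passes a = 14.
Step 2: middle(22) has b = 22, reads a = 14 from enclosing.
Step 3: result = 14 + 22 = 36

The answer is 36.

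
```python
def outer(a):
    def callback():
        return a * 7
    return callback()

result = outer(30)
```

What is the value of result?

Step 1: outer(30) binds parameter a = 30.
Step 2: callback() accesses a = 30 from enclosing scope.
Step 3: result = 30 * 7 = 210

The answer is 210.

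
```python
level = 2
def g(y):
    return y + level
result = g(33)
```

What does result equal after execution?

Step 1: level = 2 is defined globally.
Step 2: g(33) uses parameter y = 33 and looks up level from global scope = 2.
Step 3: result = 33 + 2 = 35

The answer is 35.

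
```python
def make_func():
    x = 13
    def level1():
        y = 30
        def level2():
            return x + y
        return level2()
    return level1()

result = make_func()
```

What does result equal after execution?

Step 1: x = 13 in make_func. y = 30 in level1.
Step 2: level2() reads x = 13 and y = 30 from enclosing scopes.
Step 3: result = 13 + 30 = 43

The answer is 43.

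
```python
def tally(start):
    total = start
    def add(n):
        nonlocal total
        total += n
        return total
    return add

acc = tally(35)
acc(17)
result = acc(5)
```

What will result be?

Step 1: tally(35) creates closure with total = 35.
Step 2: First acc(17): total = 35 + 17 = 52.
Step 3: Second acc(5): total = 52 + 5 = 57. result = 57

The answer is 57.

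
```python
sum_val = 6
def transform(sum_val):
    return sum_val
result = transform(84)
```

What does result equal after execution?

Step 1: Global sum_val = 6.
Step 2: transform(84) takes parameter sum_val = 84, which shadows the global.
Step 3: result = 84

The answer is 84.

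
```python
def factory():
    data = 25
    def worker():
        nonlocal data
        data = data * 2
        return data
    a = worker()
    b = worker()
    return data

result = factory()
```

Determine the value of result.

Step 1: data starts at 25.
Step 2: First worker(): data = 25 * 2 = 50.
Step 3: Second worker(): data = 50 * 2 = 100.
Step 4: result = 100

The answer is 100.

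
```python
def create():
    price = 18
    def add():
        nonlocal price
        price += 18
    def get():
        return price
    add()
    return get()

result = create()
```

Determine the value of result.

Step 1: price = 18. add() modifies it via nonlocal, get() reads it.
Step 2: add() makes price = 18 + 18 = 36.
Step 3: get() returns 36. result = 36

The answer is 36.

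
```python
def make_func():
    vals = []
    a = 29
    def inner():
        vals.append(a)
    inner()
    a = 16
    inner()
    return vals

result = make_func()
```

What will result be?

Step 1: a = 29. inner() appends current a to vals.
Step 2: First inner(): appends 29. Then a = 16.
Step 3: Second inner(): appends 16 (closure sees updated a). result = [29, 16]

The answer is [29, 16].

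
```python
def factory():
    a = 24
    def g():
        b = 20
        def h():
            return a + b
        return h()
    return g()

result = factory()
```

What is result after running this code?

Step 1: factory() defines a = 24. g() defines b = 20.
Step 2: h() accesses both from enclosing scopes: a = 24, b = 20.
Step 3: result = 24 + 20 = 44

The answer is 44.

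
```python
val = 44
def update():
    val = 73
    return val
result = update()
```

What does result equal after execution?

Step 1: Global val = 44.
Step 2: update() creates local val = 73, shadowing the global.
Step 3: Returns local val = 73. result = 73

The answer is 73.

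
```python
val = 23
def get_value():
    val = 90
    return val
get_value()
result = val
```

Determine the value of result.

Step 1: val = 23 globally.
Step 2: get_value() creates a LOCAL val = 90 (no global keyword!).
Step 3: The global val is unchanged. result = 23

The answer is 23.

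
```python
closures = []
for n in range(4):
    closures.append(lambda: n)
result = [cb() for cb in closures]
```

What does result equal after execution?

Step 1: All 4 lambdas share the same variable n.
Step 2: After the loop, n = 3.
Step 3: Each call returns 3. result = [3, 3, 3, 3]

The answer is [3, 3, 3, 3].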